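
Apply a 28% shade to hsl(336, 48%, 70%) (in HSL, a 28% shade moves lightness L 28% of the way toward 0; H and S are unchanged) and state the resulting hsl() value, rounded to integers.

L moves 28% from 70 toward 0: 70 − 19.6 = 50.4 → 50.
H and S are unchanged.

hsl(336, 48%, 50%)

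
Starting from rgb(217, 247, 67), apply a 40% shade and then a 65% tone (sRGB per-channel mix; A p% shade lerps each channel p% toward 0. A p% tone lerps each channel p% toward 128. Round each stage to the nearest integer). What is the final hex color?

A 40% shade moves each channel 40% toward 0:
  R: 217 + 0.4×(0−217) = 217 − 86.8 = 130.2 → 130
  G: 247 − 98.8 = 148.2 → 148
  B: 67 − 26.8 = 40.2 → 40
After the shade: rgb(130, 148, 40) = #829428.
Lerp each channel 65% toward 128:
  R: 130 + 0.65×(128−130) = 130 − 1.3 = 128.7 → 129
  G: 148 − 13 = 135 → 135
  B: 40 + 0.65×(128−40) = 40 + 57.2 = 97.2 → 97
rgb(129, 135, 97) = #818761.

#818761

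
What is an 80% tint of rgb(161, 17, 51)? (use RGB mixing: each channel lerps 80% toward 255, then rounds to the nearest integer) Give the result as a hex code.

#eccfd6

Per channel, c → c + 0.8(255 − c):
  R: 161 + 0.8×(255−161) = 161 + 75.2 = 236.2 → 236
  G: 17 + 190.4 = 207.4 → 207
  B: 51 + 0.8×(255−51) = 51 + 163.2 = 214.2 → 214
rgb(236, 207, 214) = #eccfd6.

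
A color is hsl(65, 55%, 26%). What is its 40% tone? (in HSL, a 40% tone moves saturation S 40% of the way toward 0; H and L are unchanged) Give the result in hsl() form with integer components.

hsl(65, 33%, 26%)

S moves 40% from 55 toward 0: 55 − 22 = 33 → 33.
H and L are unchanged.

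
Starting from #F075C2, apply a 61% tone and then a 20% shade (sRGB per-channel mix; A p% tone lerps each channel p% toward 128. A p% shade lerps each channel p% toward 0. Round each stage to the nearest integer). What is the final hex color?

#F075C2 is rgb(240, 117, 194).
Per channel, c → c + 0.61(128 − c):
  R: 240 + 0.61×(128−240) = 240 − 68.32 = 171.68 → 172
  G: 117 + 0.61×(128−117) = 117 + 6.71 = 123.71 → 124
  B: 194 + 0.61×(128−194) = 194 − 40.26 = 153.74 → 154
After the tone: rgb(172, 124, 154) = #AC7C9A.
Per channel, c → c + 0.2(0 − c):
  R: 172 − 34.4 = 137.6 → 138
  G: 124 − 24.8 = 99.2 → 99
  B: 154 + 0.2×(0−154) = 154 − 30.8 = 123.2 → 123
rgb(138, 99, 123) = #8A637B.

#8A637B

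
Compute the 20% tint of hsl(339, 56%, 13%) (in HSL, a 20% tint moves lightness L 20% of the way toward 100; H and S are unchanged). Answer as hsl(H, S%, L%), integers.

L moves 20% from 13 toward 100: 13 + 17.4 = 30.4 → 30.
H and S are unchanged.

hsl(339, 56%, 30%)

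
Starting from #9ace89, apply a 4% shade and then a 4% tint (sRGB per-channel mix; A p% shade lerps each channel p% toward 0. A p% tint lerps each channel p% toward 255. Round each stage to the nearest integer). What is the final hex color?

#98c889

#9ace89 is rgb(154, 206, 137).
Lerp each channel 4% toward 0:
  R: 154 − 6.16 = 147.84 → 148
  G: 206 − 8.24 = 197.76 → 198
  B: 137 + 0.04×(0−137) = 137 − 5.48 = 131.52 → 132
After the shade: rgb(148, 198, 132) = #94c684.
Lerp each channel 4% toward 255:
  R: 148 + 0.04×(255−148) = 148 + 4.28 = 152.28 → 152
  G: 198 + 2.28 = 200.28 → 200
  B: 132 + 4.92 = 136.92 → 137
rgb(152, 200, 137) = #98c889.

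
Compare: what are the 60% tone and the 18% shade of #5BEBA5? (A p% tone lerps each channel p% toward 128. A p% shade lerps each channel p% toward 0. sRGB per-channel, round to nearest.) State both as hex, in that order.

#5BEBA5 is rgb(91, 235, 165).
60% tone:
  R: 91 + 22.2 = 113.2 → 113
  G: 235 + 0.6×(128−235) = 235 − 64.2 = 170.8 → 171
  B: 165 + 0.6×(128−165) = 165 − 22.2 = 142.8 → 143
  → #71AB8F
18% shade:
  R: 91 + 0.18×(0−91) = 91 − 16.38 = 74.62 → 75
  G: 235 − 42.3 = 192.7 → 193
  B: 165 + 0.18×(0−165) = 165 − 29.7 = 135.3 → 135
  → #4BC187

#71AB8F, #4BC187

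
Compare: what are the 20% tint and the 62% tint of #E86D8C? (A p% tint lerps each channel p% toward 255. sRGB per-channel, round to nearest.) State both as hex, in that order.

#E86D8C is rgb(232, 109, 140).
20% tint:
  R: 232 + 0.2×(255−232) = 232 + 4.6 = 236.6 → 237
  G: 109 + 0.2×(255−109) = 109 + 29.2 = 138.2 → 138
  B: 140 + 0.2×(255−140) = 140 + 23 = 163 → 163
  → #ED8AA3
62% tint:
  R: 232 + 0.62×(255−232) = 232 + 14.26 = 246.26 → 246
  G: 109 + 90.52 = 199.52 → 200
  B: 140 + 0.62×(255−140) = 140 + 71.3 = 211.3 → 211
  → #F6C8D3

#ED8AA3, #F6C8D3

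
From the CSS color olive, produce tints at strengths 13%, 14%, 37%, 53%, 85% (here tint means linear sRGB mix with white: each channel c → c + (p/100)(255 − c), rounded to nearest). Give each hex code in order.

#919121, #929224, #AFAF5E, #C3C387, #ECECD9

CSS olive is rgb(128, 128, 0).
13%: (128 + 16.51 = 144.51→145, 128 + 16.51 = 144.51→145, 0 + 33.15 = 33.15→33) → #919121
14%: (128 + 17.78 = 145.78→146, 128 + 17.78 = 145.78→146, 0 + 35.7 = 35.7→36) → #929224
37%: (128 + 46.99 = 174.99→175, 128 + 46.99 = 174.99→175, 0 + 94.35 = 94.35→94) → #AFAF5E
53%: (128 + 67.31 = 195.31→195, 128 + 67.31 = 195.31→195, 0 + 135.15 = 135.15→135) → #C3C387
85%: (128 + 107.95 = 235.95→236, 128 + 107.95 = 235.95→236, 0 + 216.75 = 216.75→217) → #ECECD9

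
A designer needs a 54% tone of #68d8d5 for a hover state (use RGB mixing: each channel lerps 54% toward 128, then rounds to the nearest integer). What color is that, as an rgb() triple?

#68d8d5 is rgb(104, 216, 213).
Per channel, c → c + 0.54(128 − c):
  R: 104 + 12.96 = 116.96 → 117
  G: 216 + 0.54×(128−216) = 216 − 47.52 = 168.48 → 168
  B: 213 + 0.54×(128−213) = 213 − 45.9 = 167.1 → 167

rgb(117, 168, 167)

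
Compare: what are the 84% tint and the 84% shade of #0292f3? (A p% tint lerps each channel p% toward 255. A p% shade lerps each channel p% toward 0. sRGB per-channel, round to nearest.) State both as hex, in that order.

#0292f3 is rgb(2, 146, 243).
84% tint:
  R: 2 + 0.84×(255−2) = 2 + 212.52 = 214.52 → 215
  G: 146 + 91.56 = 237.56 → 238
  B: 243 + 10.08 = 253.08 → 253
  → #d7eefd
84% shade:
  R: 2 + 0.84×(0−2) = 2 − 1.68 = 0.32 → 0
  G: 146 − 122.64 = 23.36 → 23
  B: 243 + 0.84×(0−243) = 243 − 204.12 = 38.88 → 39
  → #001727

#d7eefd, #001727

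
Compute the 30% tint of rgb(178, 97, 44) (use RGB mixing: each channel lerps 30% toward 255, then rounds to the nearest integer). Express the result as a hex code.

#C9906B

Lerp each channel 30% toward 255:
  R: 178 + 23.1 = 201.1 → 201
  G: 97 + 47.4 = 144.4 → 144
  B: 44 + 63.3 = 107.3 → 107
rgb(201, 144, 107) = #C9906B.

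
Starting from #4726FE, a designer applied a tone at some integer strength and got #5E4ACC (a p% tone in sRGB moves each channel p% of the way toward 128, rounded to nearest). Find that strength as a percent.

#4726FE is rgb(71, 38, 254); #5E4ACC is rgb(94, 74, 204).
On the B channel (widest range): 204 ≈ 254 + (p/100)(128 − 254), so p ≈ 100×(204 − 254)/(128 − 254) = -5000/-126 = 39.68.
p = 40 reproduces all three channels after rounding.

40%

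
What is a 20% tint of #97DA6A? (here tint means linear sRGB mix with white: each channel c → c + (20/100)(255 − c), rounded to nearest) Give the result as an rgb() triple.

rgb(172, 225, 136)

#97DA6A is rgb(151, 218, 106).
Lerp each channel 20% toward 255:
  R: 151 + 20.8 = 171.8 → 172
  G: 218 + 0.2×(255−218) = 218 + 7.4 = 225.4 → 225
  B: 106 + 0.2×(255−106) = 106 + 29.8 = 135.8 → 136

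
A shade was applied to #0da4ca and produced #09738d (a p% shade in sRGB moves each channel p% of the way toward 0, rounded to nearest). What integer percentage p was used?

#0da4ca is rgb(13, 164, 202); #09738d is rgb(9, 115, 141).
On the B channel (widest range): 141 ≈ 202 + (p/100)(0 − 202), so p ≈ 100×(141 − 202)/(0 − 202) = -6100/-202 = 30.20.
p = 30 reproduces all three channels after rounding.

30%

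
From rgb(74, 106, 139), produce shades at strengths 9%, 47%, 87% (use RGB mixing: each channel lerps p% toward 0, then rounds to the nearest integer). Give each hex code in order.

9%: (74 − 6.66 = 67.34→67, 106 − 9.54 = 96.46→96, 139 − 12.51 = 126.49→126) → #43607E
47%: (74 − 34.78 = 39.22→39, 106 − 49.82 = 56.18→56, 139 − 65.33 = 73.67→74) → #27384A
87%: (74 − 64.38 = 9.62→10, 106 − 92.22 = 13.78→14, 139 − 120.93 = 18.07→18) → #0A0E12

#43607E, #27384A, #0A0E12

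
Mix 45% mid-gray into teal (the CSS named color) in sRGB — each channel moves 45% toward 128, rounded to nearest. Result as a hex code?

#3a8080

CSS teal is rgb(0, 128, 128).
Per channel, c → c + 0.45(128 − c):
  R: 0 + 0.45×(128−0) = 0 + 57.6 = 57.6 → 58
  G: 128 + 0.45×(128−128) = 128 + 0 = 128 → 128
  B: 128 + 0 = 128 → 128
rgb(58, 128, 128) = #3a8080.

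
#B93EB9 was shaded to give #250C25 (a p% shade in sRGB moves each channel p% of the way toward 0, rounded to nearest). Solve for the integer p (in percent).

#B93EB9 is rgb(185, 62, 185); #250C25 is rgb(37, 12, 37).
On the R channel (widest range): 37 ≈ 185 + (p/100)(0 − 185), so p ≈ 100×(37 − 185)/(0 − 185) = -14800/-185 = 80.00.
p = 80 reproduces all three channels after rounding.

80%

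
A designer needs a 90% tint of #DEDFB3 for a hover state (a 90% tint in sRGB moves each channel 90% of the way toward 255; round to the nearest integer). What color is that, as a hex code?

#DEDFB3 is rgb(222, 223, 179).
A 90% tint moves each channel 90% toward 255:
  R: 222 + 0.9×(255−222) = 222 + 29.7 = 251.7 → 252
  G: 223 + 0.9×(255−223) = 223 + 28.8 = 251.8 → 252
  B: 179 + 0.9×(255−179) = 179 + 68.4 = 247.4 → 247
rgb(252, 252, 247) = #FCFCF7.

#FCFCF7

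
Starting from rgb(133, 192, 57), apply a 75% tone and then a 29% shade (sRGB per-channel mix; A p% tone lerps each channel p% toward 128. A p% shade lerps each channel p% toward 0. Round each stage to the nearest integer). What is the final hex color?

Per channel, c → c + 0.75(128 − c):
  R: 133 + 0.75×(128−133) = 133 − 3.75 = 129.25 → 129
  G: 192 + 0.75×(128−192) = 192 − 48 = 144 → 144
  B: 57 + 0.75×(128−57) = 57 + 53.25 = 110.25 → 110
After the tone: rgb(129, 144, 110) = #81906E.
A 29% shade moves each channel 29% toward 0:
  R: 129 + 0.29×(0−129) = 129 − 37.41 = 91.59 → 92
  G: 144 + 0.29×(0−144) = 144 − 41.76 = 102.24 → 102
  B: 110 − 31.9 = 78.1 → 78
rgb(92, 102, 78) = #5C664E.

#5C664E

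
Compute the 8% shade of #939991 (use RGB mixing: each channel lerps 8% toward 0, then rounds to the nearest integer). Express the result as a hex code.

#878D85

#939991 is rgb(147, 153, 145).
Lerp each channel 8% toward 0:
  R: 147 + 0.08×(0−147) = 147 − 11.76 = 135.24 → 135
  G: 153 − 12.24 = 140.76 → 141
  B: 145 + 0.08×(0−145) = 145 − 11.6 = 133.4 → 133
rgb(135, 141, 133) = #878D85.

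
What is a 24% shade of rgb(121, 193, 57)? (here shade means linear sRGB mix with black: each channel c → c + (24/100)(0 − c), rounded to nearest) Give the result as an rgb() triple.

rgb(92, 147, 43)

Lerp each channel 24% toward 0:
  R: 121 − 29.04 = 91.96 → 92
  G: 193 + 0.24×(0−193) = 193 − 46.32 = 146.68 → 147
  B: 57 + 0.24×(0−57) = 57 − 13.68 = 43.32 → 43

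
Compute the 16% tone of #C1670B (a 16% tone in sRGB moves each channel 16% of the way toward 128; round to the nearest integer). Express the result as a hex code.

#C1670B is rgb(193, 103, 11).
Lerp each channel 16% toward 128:
  R: 193 + 0.16×(128−193) = 193 − 10.4 = 182.6 → 183
  G: 103 + 0.16×(128−103) = 103 + 4 = 107 → 107
  B: 11 + 18.72 = 29.72 → 30
rgb(183, 107, 30) = #B76B1E.

#B76B1E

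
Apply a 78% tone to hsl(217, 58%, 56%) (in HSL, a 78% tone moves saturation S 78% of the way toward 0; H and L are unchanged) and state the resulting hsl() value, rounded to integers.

S moves 78% from 58 toward 0: 58 − 45.24 = 12.76 → 13.
H and L are unchanged.

hsl(217, 13%, 56%)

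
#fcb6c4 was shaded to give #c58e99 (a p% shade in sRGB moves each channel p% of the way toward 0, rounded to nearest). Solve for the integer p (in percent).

#fcb6c4 is rgb(252, 182, 196); #c58e99 is rgb(197, 142, 153).
On the R channel (widest range): 197 ≈ 252 + (p/100)(0 − 252), so p ≈ 100×(197 − 252)/(0 − 252) = -5500/-252 = 21.83.
p = 22 reproduces all three channels after rounding.

22%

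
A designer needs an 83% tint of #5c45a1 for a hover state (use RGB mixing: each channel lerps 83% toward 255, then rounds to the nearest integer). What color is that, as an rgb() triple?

#5c45a1 is rgb(92, 69, 161).
Lerp each channel 83% toward 255:
  R: 92 + 0.83×(255−92) = 92 + 135.29 = 227.29 → 227
  G: 69 + 0.83×(255−69) = 69 + 154.38 = 223.38 → 223
  B: 161 + 78.02 = 239.02 → 239

rgb(227, 223, 239)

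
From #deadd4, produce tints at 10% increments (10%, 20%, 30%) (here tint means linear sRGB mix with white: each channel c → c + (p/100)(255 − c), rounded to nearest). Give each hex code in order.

#deadd4 is rgb(222, 173, 212).
10%: (222 + 3.3 = 225.3→225, 173 + 8.2 = 181.2→181, 212 + 4.3 = 216.3→216) → #e1b5d8
20%: (222 + 6.6 = 228.6→229, 173 + 16.4 = 189.4→189, 212 + 8.6 = 220.6→221) → #e5bddd
30%: (222 + 9.9 = 231.9→232, 173 + 24.6 = 197.6→198, 212 + 12.9 = 224.9→225) → #e8c6e1

#e1b5d8, #e5bddd, #e8c6e1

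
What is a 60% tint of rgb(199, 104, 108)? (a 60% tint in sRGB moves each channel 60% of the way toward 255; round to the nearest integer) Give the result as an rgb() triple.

Lerp each channel 60% toward 255:
  R: 199 + 33.6 = 232.6 → 233
  G: 104 + 90.6 = 194.6 → 195
  B: 108 + 0.6×(255−108) = 108 + 88.2 = 196.2 → 196

rgb(233, 195, 196)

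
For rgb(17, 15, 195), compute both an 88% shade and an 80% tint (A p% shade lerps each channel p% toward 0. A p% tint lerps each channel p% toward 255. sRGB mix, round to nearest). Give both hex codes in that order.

#020217, #cfcff3

88% shade:
  R: 17 + 0.88×(0−17) = 17 − 14.96 = 2.04 → 2
  G: 15 + 0.88×(0−15) = 15 − 13.2 = 1.8 → 2
  B: 195 + 0.88×(0−195) = 195 − 171.6 = 23.4 → 23
  → #020217
80% tint:
  R: 17 + 0.8×(255−17) = 17 + 190.4 = 207.4 → 207
  G: 15 + 0.8×(255−15) = 15 + 192 = 207 → 207
  B: 195 + 48 = 243 → 243
  → #cfcff3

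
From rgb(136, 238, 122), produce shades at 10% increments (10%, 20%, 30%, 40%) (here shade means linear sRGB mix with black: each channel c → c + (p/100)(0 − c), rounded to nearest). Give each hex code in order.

10%: (136 − 13.6 = 122.4→122, 238 − 23.8 = 214.2→214, 122 − 12.2 = 109.8→110) → #7ad66e
20%: (136 − 27.2 = 108.8→109, 238 − 47.6 = 190.4→190, 122 − 24.4 = 97.6→98) → #6dbe62
30%: (136 − 40.8 = 95.2→95, 238 − 71.4 = 166.6→167, 122 − 36.6 = 85.4→85) → #5fa755
40%: (136 − 54.4 = 81.6→82, 238 − 95.2 = 142.8→143, 122 − 48.8 = 73.2→73) → #528f49

#7ad66e, #6dbe62, #5fa755, #528f49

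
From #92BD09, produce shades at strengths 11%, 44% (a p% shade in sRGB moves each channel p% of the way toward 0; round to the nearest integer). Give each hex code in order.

#92BD09 is rgb(146, 189, 9).
11%: (146 − 16.06 = 129.94→130, 189 − 20.79 = 168.21→168, 9 − 0.99 = 8.01→8) → #82A808
44%: (146 − 64.24 = 81.76→82, 189 − 83.16 = 105.84→106, 9 − 3.96 = 5.04→5) → #526A05

#82A808, #526A05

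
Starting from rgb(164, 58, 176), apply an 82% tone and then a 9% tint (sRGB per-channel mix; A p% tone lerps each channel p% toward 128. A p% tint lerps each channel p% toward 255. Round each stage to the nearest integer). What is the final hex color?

An 82% tone moves each channel 82% toward 128:
  R: 164 + 0.82×(128−164) = 164 − 29.52 = 134.48 → 134
  G: 58 + 57.4 = 115.4 → 115
  B: 176 + 0.82×(128−176) = 176 − 39.36 = 136.64 → 137
After the tone: rgb(134, 115, 137) = #867389.
A 9% tint moves each channel 9% toward 255:
  R: 134 + 10.89 = 144.89 → 145
  G: 115 + 0.09×(255−115) = 115 + 12.6 = 127.6 → 128
  B: 137 + 0.09×(255−137) = 137 + 10.62 = 147.62 → 148
rgb(145, 128, 148) = #918094.

#918094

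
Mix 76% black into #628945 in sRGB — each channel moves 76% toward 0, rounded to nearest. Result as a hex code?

#182111

#628945 is rgb(98, 137, 69).
Lerp each channel 76% toward 0:
  R: 98 + 0.76×(0−98) = 98 − 74.48 = 23.52 → 24
  G: 137 + 0.76×(0−137) = 137 − 104.12 = 32.88 → 33
  B: 69 + 0.76×(0−69) = 69 − 52.44 = 16.56 → 17
rgb(24, 33, 17) = #182111.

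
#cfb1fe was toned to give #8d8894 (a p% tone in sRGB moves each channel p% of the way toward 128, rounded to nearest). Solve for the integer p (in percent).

84%

#cfb1fe is rgb(207, 177, 254); #8d8894 is rgb(141, 136, 148).
On the B channel (widest range): 148 ≈ 254 + (p/100)(128 − 254), so p ≈ 100×(148 − 254)/(128 − 254) = -10600/-126 = 84.13.
p = 84 reproduces all three channels after rounding.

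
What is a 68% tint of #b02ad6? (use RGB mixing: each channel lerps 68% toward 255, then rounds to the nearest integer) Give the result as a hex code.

#e6bbf2

#b02ad6 is rgb(176, 42, 214).
A 68% tint moves each channel 68% toward 255:
  R: 176 + 53.72 = 229.72 → 230
  G: 42 + 0.68×(255−42) = 42 + 144.84 = 186.84 → 187
  B: 214 + 27.88 = 241.88 → 242
rgb(230, 187, 242) = #e6bbf2.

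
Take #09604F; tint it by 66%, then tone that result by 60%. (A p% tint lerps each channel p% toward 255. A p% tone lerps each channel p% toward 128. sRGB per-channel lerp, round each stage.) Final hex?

#09604F is rgb(9, 96, 79).
Lerp each channel 66% toward 255:
  R: 9 + 0.66×(255−9) = 9 + 162.36 = 171.36 → 171
  G: 96 + 0.66×(255−96) = 96 + 104.94 = 200.94 → 201
  B: 79 + 116.16 = 195.16 → 195
After the tint: rgb(171, 201, 195) = #ABC9C3.
A 60% tone moves each channel 60% toward 128:
  R: 171 − 25.8 = 145.2 → 145
  G: 201 + 0.6×(128−201) = 201 − 43.8 = 157.2 → 157
  B: 195 − 40.2 = 154.8 → 155
rgb(145, 157, 155) = #919D9B.

#919D9B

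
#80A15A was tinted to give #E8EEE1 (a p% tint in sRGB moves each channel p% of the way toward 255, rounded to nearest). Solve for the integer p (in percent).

82%

#80A15A is rgb(128, 161, 90); #E8EEE1 is rgb(232, 238, 225).
On the B channel (widest range): 225 ≈ 90 + (p/100)(255 − 90), so p ≈ 100×(225 − 90)/(255 − 90) = 13500/165 = 81.82.
p = 82 reproduces all three channels after rounding.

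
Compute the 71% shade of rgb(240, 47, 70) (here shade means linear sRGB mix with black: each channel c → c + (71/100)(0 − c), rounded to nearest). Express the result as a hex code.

Lerp each channel 71% toward 0:
  R: 240 + 0.71×(0−240) = 240 − 170.4 = 69.6 → 70
  G: 47 − 33.37 = 13.63 → 14
  B: 70 + 0.71×(0−70) = 70 − 49.7 = 20.3 → 20
rgb(70, 14, 20) = #460e14.

#460e14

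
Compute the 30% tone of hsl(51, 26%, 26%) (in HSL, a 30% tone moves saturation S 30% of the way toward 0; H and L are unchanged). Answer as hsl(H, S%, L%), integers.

S moves 30% from 26 toward 0: 26 − 7.8 = 18.2 → 18.
H and L are unchanged.

hsl(51, 18%, 26%)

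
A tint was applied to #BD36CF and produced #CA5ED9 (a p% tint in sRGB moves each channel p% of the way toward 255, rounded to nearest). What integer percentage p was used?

20%

#BD36CF is rgb(189, 54, 207); #CA5ED9 is rgb(202, 94, 217).
On the G channel (widest range): 94 ≈ 54 + (p/100)(255 − 54), so p ≈ 100×(94 − 54)/(255 − 54) = 4000/201 = 19.90.
p = 20 reproduces all three channels after rounding.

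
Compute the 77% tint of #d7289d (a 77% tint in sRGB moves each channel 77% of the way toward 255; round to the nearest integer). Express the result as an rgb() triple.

#d7289d is rgb(215, 40, 157).
Per channel, c → c + 0.77(255 − c):
  R: 215 + 0.77×(255−215) = 215 + 30.8 = 245.8 → 246
  G: 40 + 165.55 = 205.55 → 206
  B: 157 + 75.46 = 232.46 → 232

rgb(246, 206, 232)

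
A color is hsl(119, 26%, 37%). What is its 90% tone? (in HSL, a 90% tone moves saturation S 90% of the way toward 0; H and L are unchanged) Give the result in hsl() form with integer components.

hsl(119, 3%, 37%)

S moves 90% from 26 toward 0: 26 − 23.4 = 2.6 → 3.
H and L are unchanged.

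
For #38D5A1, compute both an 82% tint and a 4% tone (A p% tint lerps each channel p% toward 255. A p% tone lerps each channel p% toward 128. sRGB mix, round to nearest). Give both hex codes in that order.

#DBF7EE, #3BD2A0

#38D5A1 is rgb(56, 213, 161).
82% tint:
  R: 56 + 163.18 = 219.18 → 219
  G: 213 + 34.44 = 247.44 → 247
  B: 161 + 77.08 = 238.08 → 238
  → #DBF7EE
4% tone:
  R: 56 + 0.04×(128−56) = 56 + 2.88 = 58.88 → 59
  G: 213 − 3.4 = 209.6 → 210
  B: 161 + 0.04×(128−161) = 161 − 1.32 = 159.68 → 160
  → #3BD2A0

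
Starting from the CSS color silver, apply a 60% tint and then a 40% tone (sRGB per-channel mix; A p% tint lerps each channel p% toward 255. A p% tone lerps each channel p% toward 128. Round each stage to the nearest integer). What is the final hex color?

CSS silver is rgb(192, 192, 192).
Lerp each channel 60% toward 255:
  R: 192 + 0.6×(255−192) = 192 + 37.8 = 229.8 → 230
  G: 192 + 37.8 = 229.8 → 230
  B: 192 + 37.8 = 229.8 → 230
After the tint: rgb(230, 230, 230) = #E6E6E6.
Lerp each channel 40% toward 128:
  R: 230 − 40.8 = 189.2 → 189
  G: 230 − 40.8 = 189.2 → 189
  B: 230 − 40.8 = 189.2 → 189
rgb(189, 189, 189) = #BDBDBD.

#BDBDBD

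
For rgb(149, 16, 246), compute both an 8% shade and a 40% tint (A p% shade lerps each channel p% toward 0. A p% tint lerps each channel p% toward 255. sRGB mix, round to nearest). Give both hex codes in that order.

#890FE2, #BF70FA

8% shade:
  R: 149 − 11.92 = 137.08 → 137
  G: 16 + 0.08×(0−16) = 16 − 1.28 = 14.72 → 15
  B: 246 − 19.68 = 226.32 → 226
  → #890FE2
40% tint:
  R: 149 + 42.4 = 191.4 → 191
  G: 16 + 95.6 = 111.6 → 112
  B: 246 + 3.6 = 249.6 → 250
  → #BF70FA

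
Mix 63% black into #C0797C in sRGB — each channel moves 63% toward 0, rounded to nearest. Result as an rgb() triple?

rgb(71, 45, 46)

#C0797C is rgb(192, 121, 124).
Per channel, c → c + 0.63(0 − c):
  R: 192 − 120.96 = 71.04 → 71
  G: 121 + 0.63×(0−121) = 121 − 76.23 = 44.77 → 45
  B: 124 − 78.12 = 45.88 → 46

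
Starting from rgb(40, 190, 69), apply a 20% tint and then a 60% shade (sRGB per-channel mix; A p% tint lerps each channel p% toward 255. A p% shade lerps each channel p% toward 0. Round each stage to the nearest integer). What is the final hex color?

A 20% tint moves each channel 20% toward 255:
  R: 40 + 0.2×(255−40) = 40 + 43 = 83 → 83
  G: 190 + 0.2×(255−190) = 190 + 13 = 203 → 203
  B: 69 + 0.2×(255−69) = 69 + 37.2 = 106.2 → 106
After the tint: rgb(83, 203, 106) = #53CB6A.
A 60% shade moves each channel 60% toward 0:
  R: 83 + 0.6×(0−83) = 83 − 49.8 = 33.2 → 33
  G: 203 − 121.8 = 81.2 → 81
  B: 106 + 0.6×(0−106) = 106 − 63.6 = 42.4 → 42
rgb(33, 81, 42) = #21512A.

#21512A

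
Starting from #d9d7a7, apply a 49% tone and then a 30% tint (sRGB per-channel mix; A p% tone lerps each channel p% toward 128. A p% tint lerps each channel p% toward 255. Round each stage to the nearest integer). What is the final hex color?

#d9d7a7 is rgb(217, 215, 167).
Lerp each channel 49% toward 128:
  R: 217 + 0.49×(128−217) = 217 − 43.61 = 173.39 → 173
  G: 215 + 0.49×(128−215) = 215 − 42.63 = 172.37 → 172
  B: 167 − 19.11 = 147.89 → 148
After the tone: rgb(173, 172, 148) = #adac94.
A 30% tint moves each channel 30% toward 255:
  R: 173 + 24.6 = 197.6 → 198
  G: 172 + 0.3×(255−172) = 172 + 24.9 = 196.9 → 197
  B: 148 + 0.3×(255−148) = 148 + 32.1 = 180.1 → 180
rgb(198, 197, 180) = #c6c5b4.

#c6c5b4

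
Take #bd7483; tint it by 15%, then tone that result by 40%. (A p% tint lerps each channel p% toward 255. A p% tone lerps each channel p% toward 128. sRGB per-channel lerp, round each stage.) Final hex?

#ab858d

#bd7483 is rgb(189, 116, 131).
Lerp each channel 15% toward 255:
  R: 189 + 0.15×(255−189) = 189 + 9.9 = 198.9 → 199
  G: 116 + 20.85 = 136.85 → 137
  B: 131 + 18.6 = 149.6 → 150
After the tint: rgb(199, 137, 150) = #c78996.
Per channel, c → c + 0.4(128 − c):
  R: 199 − 28.4 = 170.6 → 171
  G: 137 − 3.6 = 133.4 → 133
  B: 150 + 0.4×(128−150) = 150 − 8.8 = 141.2 → 141
rgb(171, 133, 141) = #ab858d.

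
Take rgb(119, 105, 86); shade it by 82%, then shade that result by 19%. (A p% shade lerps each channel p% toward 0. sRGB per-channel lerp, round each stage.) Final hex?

#110f0c

Per channel, c → c + 0.82(0 − c):
  R: 119 + 0.82×(0−119) = 119 − 97.58 = 21.42 → 21
  G: 105 + 0.82×(0−105) = 105 − 86.1 = 18.9 → 19
  B: 86 − 70.52 = 15.48 → 15
After the shade: rgb(21, 19, 15) = #15130f.
A 19% shade moves each channel 19% toward 0:
  R: 21 + 0.19×(0−21) = 21 − 3.99 = 17.01 → 17
  G: 19 + 0.19×(0−19) = 19 − 3.61 = 15.39 → 15
  B: 15 + 0.19×(0−15) = 15 − 2.85 = 12.15 → 12
rgb(17, 15, 12) = #110f0c.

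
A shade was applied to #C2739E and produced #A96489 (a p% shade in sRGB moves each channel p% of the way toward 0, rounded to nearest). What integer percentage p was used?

#C2739E is rgb(194, 115, 158); #A96489 is rgb(169, 100, 137).
On the R channel (widest range): 169 ≈ 194 + (p/100)(0 − 194), so p ≈ 100×(169 − 194)/(0 − 194) = -2500/-194 = 12.89.
p = 13 reproduces all three channels after rounding.

13%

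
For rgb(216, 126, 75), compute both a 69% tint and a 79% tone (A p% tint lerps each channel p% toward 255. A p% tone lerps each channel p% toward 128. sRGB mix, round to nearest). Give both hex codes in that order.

#F3D7C7, #928075

69% tint:
  R: 216 + 0.69×(255−216) = 216 + 26.91 = 242.91 → 243
  G: 126 + 89.01 = 215.01 → 215
  B: 75 + 124.2 = 199.2 → 199
  → #F3D7C7
79% tone:
  R: 216 + 0.79×(128−216) = 216 − 69.52 = 146.48 → 146
  G: 126 + 0.79×(128−126) = 126 + 1.58 = 127.58 → 128
  B: 75 + 0.79×(128−75) = 75 + 41.87 = 116.87 → 117
  → #928075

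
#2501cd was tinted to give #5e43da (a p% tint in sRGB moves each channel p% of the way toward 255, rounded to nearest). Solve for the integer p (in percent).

#2501cd is rgb(37, 1, 205); #5e43da is rgb(94, 67, 218).
On the G channel (widest range): 67 ≈ 1 + (p/100)(255 − 1), so p ≈ 100×(67 − 1)/(255 − 1) = 6600/254 = 25.98.
p = 26 reproduces all three channels after rounding.

26%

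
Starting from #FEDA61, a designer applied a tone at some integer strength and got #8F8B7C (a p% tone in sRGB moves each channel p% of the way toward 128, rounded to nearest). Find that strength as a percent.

#FEDA61 is rgb(254, 218, 97); #8F8B7C is rgb(143, 139, 124).
On the R channel (widest range): 143 ≈ 254 + (p/100)(128 − 254), so p ≈ 100×(143 − 254)/(128 − 254) = -11100/-126 = 88.10.
p = 88 reproduces all three channels after rounding.

88%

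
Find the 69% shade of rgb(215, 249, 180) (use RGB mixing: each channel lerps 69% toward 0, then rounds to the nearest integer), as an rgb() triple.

Per channel, c → c + 0.69(0 − c):
  R: 215 − 148.35 = 66.65 → 67
  G: 249 + 0.69×(0−249) = 249 − 171.81 = 77.19 → 77
  B: 180 − 124.2 = 55.8 → 56

rgb(67, 77, 56)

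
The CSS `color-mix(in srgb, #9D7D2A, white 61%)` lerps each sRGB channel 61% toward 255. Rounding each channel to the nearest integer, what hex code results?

#9D7D2A is rgb(157, 125, 42).
Lerp each channel 61% toward 255:
  R: 157 + 59.78 = 216.78 → 217
  G: 125 + 79.3 = 204.3 → 204
  B: 42 + 0.61×(255−42) = 42 + 129.93 = 171.93 → 172
rgb(217, 204, 172) = #D9CCAC.

#D9CCAC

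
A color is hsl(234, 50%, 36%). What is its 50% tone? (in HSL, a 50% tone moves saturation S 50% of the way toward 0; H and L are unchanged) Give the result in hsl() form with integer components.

hsl(234, 25%, 36%)

S moves 50% from 50 toward 0: 50 − 25 = 25 → 25.
H and L are unchanged.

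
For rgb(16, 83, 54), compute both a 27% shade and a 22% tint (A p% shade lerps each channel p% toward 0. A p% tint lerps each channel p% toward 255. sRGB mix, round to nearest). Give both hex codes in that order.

27% shade:
  R: 16 + 0.27×(0−16) = 16 − 4.32 = 11.68 → 12
  G: 83 + 0.27×(0−83) = 83 − 22.41 = 60.59 → 61
  B: 54 + 0.27×(0−54) = 54 − 14.58 = 39.42 → 39
  → #0C3D27
22% tint:
  R: 16 + 0.22×(255−16) = 16 + 52.58 = 68.58 → 69
  G: 83 + 0.22×(255−83) = 83 + 37.84 = 120.84 → 121
  B: 54 + 44.22 = 98.22 → 98
  → #457962

#0C3D27, #457962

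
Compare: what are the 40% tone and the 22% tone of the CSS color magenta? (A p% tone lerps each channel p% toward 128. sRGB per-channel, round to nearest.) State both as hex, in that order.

#CC33CC, #E31CE3

CSS magenta is rgb(255, 0, 255).
40% tone:
  R: 255 − 50.8 = 204.2 → 204
  G: 0 + 51.2 = 51.2 → 51
  B: 255 − 50.8 = 204.2 → 204
  → #CC33CC
22% tone:
  R: 255 + 0.22×(128−255) = 255 − 27.94 = 227.06 → 227
  G: 0 + 0.22×(128−0) = 0 + 28.16 = 28.16 → 28
  B: 255 − 27.94 = 227.06 → 227
  → #E31CE3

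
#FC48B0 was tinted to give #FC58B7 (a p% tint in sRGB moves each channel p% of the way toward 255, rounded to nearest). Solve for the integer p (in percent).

9%

#FC48B0 is rgb(252, 72, 176); #FC58B7 is rgb(252, 88, 183).
On the G channel (widest range): 88 ≈ 72 + (p/100)(255 − 72), so p ≈ 100×(88 − 72)/(255 − 72) = 1600/183 = 8.74.
p = 9 reproduces all three channels after rounding.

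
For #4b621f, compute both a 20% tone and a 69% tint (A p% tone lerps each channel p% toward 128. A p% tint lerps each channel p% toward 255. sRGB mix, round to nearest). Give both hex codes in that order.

#566832, #c7ceba

#4b621f is rgb(75, 98, 31).
20% tone:
  R: 75 + 10.6 = 85.6 → 86
  G: 98 + 6 = 104 → 104
  B: 31 + 0.2×(128−31) = 31 + 19.4 = 50.4 → 50
  → #566832
69% tint:
  R: 75 + 124.2 = 199.2 → 199
  G: 98 + 108.33 = 206.33 → 206
  B: 31 + 0.69×(255−31) = 31 + 154.56 = 185.56 → 186
  → #c7ceba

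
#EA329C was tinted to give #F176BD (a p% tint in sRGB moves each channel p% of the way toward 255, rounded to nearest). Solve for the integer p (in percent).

33%

#EA329C is rgb(234, 50, 156); #F176BD is rgb(241, 118, 189).
On the G channel (widest range): 118 ≈ 50 + (p/100)(255 − 50), so p ≈ 100×(118 − 50)/(255 − 50) = 6800/205 = 33.17.
p = 33 reproduces all three channels after rounding.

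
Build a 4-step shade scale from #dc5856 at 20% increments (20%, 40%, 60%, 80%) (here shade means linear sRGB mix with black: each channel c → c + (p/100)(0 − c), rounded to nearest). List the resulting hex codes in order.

#dc5856 is rgb(220, 88, 86).
20%: (220 − 44 = 176→176, 88 − 17.6 = 70.4→70, 86 − 17.2 = 68.8→69) → #b04645
40%: (220 − 88 = 132→132, 88 − 35.2 = 52.8→53, 86 − 34.4 = 51.6→52) → #843534
60%: (220 − 132 = 88→88, 88 − 52.8 = 35.2→35, 86 − 51.6 = 34.4→34) → #582322
80%: (220 − 176 = 44→44, 88 − 70.4 = 17.6→18, 86 − 68.8 = 17.2→17) → #2c1211

#b04645, #843534, #582322, #2c1211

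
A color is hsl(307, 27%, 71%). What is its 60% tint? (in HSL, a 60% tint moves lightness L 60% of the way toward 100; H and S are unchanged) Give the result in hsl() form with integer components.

hsl(307, 27%, 88%)

L moves 60% from 71 toward 100: 71 + 17.4 = 88.4 → 88.
H and S are unchanged.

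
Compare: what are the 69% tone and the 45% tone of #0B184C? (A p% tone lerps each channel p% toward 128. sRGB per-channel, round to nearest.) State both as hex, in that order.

#5C6070, #404763

#0B184C is rgb(11, 24, 76).
69% tone:
  R: 11 + 0.69×(128−11) = 11 + 80.73 = 91.73 → 92
  G: 24 + 71.76 = 95.76 → 96
  B: 76 + 35.88 = 111.88 → 112
  → #5C6070
45% tone:
  R: 11 + 52.65 = 63.65 → 64
  G: 24 + 46.8 = 70.8 → 71
  B: 76 + 23.4 = 99.4 → 99
  → #404763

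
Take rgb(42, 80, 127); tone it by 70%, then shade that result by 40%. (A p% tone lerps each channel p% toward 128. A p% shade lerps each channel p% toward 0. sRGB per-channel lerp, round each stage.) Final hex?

#3D444D

A 70% tone moves each channel 70% toward 128:
  R: 42 + 60.2 = 102.2 → 102
  G: 80 + 0.7×(128−80) = 80 + 33.6 = 113.6 → 114
  B: 127 + 0.7 = 127.7 → 128
After the tone: rgb(102, 114, 128) = #667280.
Per channel, c → c + 0.4(0 − c):
  R: 102 − 40.8 = 61.2 → 61
  G: 114 + 0.4×(0−114) = 114 − 45.6 = 68.4 → 68
  B: 128 + 0.4×(0−128) = 128 − 51.2 = 76.8 → 77
rgb(61, 68, 77) = #3D444D.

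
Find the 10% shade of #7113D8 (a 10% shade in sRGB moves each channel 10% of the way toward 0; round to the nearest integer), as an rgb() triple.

#7113D8 is rgb(113, 19, 216).
A 10% shade moves each channel 10% toward 0:
  R: 113 + 0.1×(0−113) = 113 − 11.3 = 101.7 → 102
  G: 19 + 0.1×(0−19) = 19 − 1.9 = 17.1 → 17
  B: 216 − 21.6 = 194.4 → 194

rgb(102, 17, 194)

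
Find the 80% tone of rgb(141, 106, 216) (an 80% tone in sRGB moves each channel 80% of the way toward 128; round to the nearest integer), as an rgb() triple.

Lerp each channel 80% toward 128:
  R: 141 + 0.8×(128−141) = 141 − 10.4 = 130.6 → 131
  G: 106 + 0.8×(128−106) = 106 + 17.6 = 123.6 → 124
  B: 216 + 0.8×(128−216) = 216 − 70.4 = 145.6 → 146

rgb(131, 124, 146)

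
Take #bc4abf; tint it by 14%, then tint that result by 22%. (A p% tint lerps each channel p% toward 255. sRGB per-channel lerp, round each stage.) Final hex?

#bc4abf is rgb(188, 74, 191).
Per channel, c → c + 0.14(255 − c):
  R: 188 + 0.14×(255−188) = 188 + 9.38 = 197.38 → 197
  G: 74 + 0.14×(255−74) = 74 + 25.34 = 99.34 → 99
  B: 191 + 8.96 = 199.96 → 200
After the tint: rgb(197, 99, 200) = #c563c8.
Lerp each channel 22% toward 255:
  R: 197 + 0.22×(255−197) = 197 + 12.76 = 209.76 → 210
  G: 99 + 34.32 = 133.32 → 133
  B: 200 + 12.1 = 212.1 → 212
rgb(210, 133, 212) = #d285d4.

#d285d4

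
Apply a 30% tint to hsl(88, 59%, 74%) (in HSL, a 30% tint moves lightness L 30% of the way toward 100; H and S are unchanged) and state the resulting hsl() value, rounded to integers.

L moves 30% from 74 toward 100: 74 + 7.8 = 81.8 → 82.
H and S are unchanged.

hsl(88, 59%, 82%)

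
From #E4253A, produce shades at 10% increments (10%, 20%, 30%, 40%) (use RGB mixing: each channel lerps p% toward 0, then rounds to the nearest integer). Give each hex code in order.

#CD2134, #B61E2E, #A01A29, #891623

#E4253A is rgb(228, 37, 58).
10%: (228 − 22.8 = 205.2→205, 37 − 3.7 = 33.3→33, 58 − 5.8 = 52.2→52) → #CD2134
20%: (228 − 45.6 = 182.4→182, 37 − 7.4 = 29.6→30, 58 − 11.6 = 46.4→46) → #B61E2E
30%: (228 − 68.4 = 159.6→160, 37 − 11.1 = 25.9→26, 58 − 17.4 = 40.6→41) → #A01A29
40%: (228 − 91.2 = 136.8→137, 37 − 14.8 = 22.2→22, 58 − 23.2 = 34.8→35) → #891623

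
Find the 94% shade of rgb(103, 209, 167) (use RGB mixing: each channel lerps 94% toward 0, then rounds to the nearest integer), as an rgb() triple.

Per channel, c → c + 0.94(0 − c):
  R: 103 − 96.82 = 6.18 → 6
  G: 209 + 0.94×(0−209) = 209 − 196.46 = 12.54 → 13
  B: 167 + 0.94×(0−167) = 167 − 156.98 = 10.02 → 10

rgb(6, 13, 10)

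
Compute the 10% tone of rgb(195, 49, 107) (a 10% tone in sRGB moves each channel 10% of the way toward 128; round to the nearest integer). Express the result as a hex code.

Lerp each channel 10% toward 128:
  R: 195 + 0.1×(128−195) = 195 − 6.7 = 188.3 → 188
  G: 49 + 0.1×(128−49) = 49 + 7.9 = 56.9 → 57
  B: 107 + 0.1×(128−107) = 107 + 2.1 = 109.1 → 109
rgb(188, 57, 109) = #bc396d.

#bc396d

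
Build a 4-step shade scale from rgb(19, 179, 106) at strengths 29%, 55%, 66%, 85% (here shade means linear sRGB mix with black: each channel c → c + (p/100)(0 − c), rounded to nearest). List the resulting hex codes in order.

29%: (19 − 5.51 = 13.49→13, 179 − 51.91 = 127.09→127, 106 − 30.74 = 75.26→75) → #0D7F4B
55%: (19 − 10.45 = 8.55→9, 179 − 98.45 = 80.55→81, 106 − 58.3 = 47.7→48) → #095130
66%: (19 − 12.54 = 6.46→6, 179 − 118.14 = 60.86→61, 106 − 69.96 = 36.04→36) → #063D24
85%: (19 − 16.15 = 2.85→3, 179 − 152.15 = 26.85→27, 106 − 90.1 = 15.9→16) → #031B10

#0D7F4B, #095130, #063D24, #031B10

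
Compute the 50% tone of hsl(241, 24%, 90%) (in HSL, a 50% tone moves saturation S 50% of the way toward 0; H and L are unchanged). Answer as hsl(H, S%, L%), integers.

hsl(241, 12%, 90%)

S moves 50% from 24 toward 0: 24 − 12 = 12 → 12.
H and L are unchanged.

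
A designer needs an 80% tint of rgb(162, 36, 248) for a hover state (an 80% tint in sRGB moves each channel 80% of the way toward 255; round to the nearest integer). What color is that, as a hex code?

Lerp each channel 80% toward 255:
  R: 162 + 74.4 = 236.4 → 236
  G: 36 + 175.2 = 211.2 → 211
  B: 248 + 0.8×(255−248) = 248 + 5.6 = 253.6 → 254
rgb(236, 211, 254) = #ECD3FE.

#ECD3FE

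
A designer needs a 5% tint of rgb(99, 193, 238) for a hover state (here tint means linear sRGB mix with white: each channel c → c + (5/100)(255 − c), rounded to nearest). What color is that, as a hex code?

#6bc4ef

Lerp each channel 5% toward 255:
  R: 99 + 0.05×(255−99) = 99 + 7.8 = 106.8 → 107
  G: 193 + 3.1 = 196.1 → 196
  B: 238 + 0.05×(255−238) = 238 + 0.85 = 238.85 → 239
rgb(107, 196, 239) = #6bc4ef.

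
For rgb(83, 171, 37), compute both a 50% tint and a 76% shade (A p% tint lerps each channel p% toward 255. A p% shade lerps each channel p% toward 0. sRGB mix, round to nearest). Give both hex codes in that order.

#a9d592, #142909

50% tint:
  R: 83 + 0.5×(255−83) = 83 + 86 = 169 → 169
  G: 171 + 0.5×(255−171) = 171 + 42 = 213 → 213
  B: 37 + 0.5×(255−37) = 37 + 109 = 146 → 146
  → #a9d592
76% shade:
  R: 83 − 63.08 = 19.92 → 20
  G: 171 + 0.76×(0−171) = 171 − 129.96 = 41.04 → 41
  B: 37 + 0.76×(0−37) = 37 − 28.12 = 8.88 → 9
  → #142909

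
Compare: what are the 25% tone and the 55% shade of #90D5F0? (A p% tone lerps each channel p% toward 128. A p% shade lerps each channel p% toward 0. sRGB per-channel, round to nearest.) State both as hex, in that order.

#8CC0D4, #41606C

#90D5F0 is rgb(144, 213, 240).
25% tone:
  R: 144 − 4 = 140 → 140
  G: 213 + 0.25×(128−213) = 213 − 21.25 = 191.75 → 192
  B: 240 + 0.25×(128−240) = 240 − 28 = 212 → 212
  → #8CC0D4
55% shade:
  R: 144 + 0.55×(0−144) = 144 − 79.2 = 64.8 → 65
  G: 213 − 117.15 = 95.85 → 96
  B: 240 − 132 = 108 → 108
  → #41606C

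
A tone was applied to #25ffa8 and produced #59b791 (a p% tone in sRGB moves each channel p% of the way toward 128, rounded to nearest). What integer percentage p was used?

57%

#25ffa8 is rgb(37, 255, 168); #59b791 is rgb(89, 183, 145).
On the G channel (widest range): 183 ≈ 255 + (p/100)(128 − 255), so p ≈ 100×(183 − 255)/(128 − 255) = -7200/-127 = 56.69.
p = 57 reproduces all three channels after rounding.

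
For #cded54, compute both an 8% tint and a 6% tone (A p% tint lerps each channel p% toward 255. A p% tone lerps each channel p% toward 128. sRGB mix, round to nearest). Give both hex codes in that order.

#cded54 is rgb(205, 237, 84).
8% tint:
  R: 205 + 0.08×(255−205) = 205 + 4 = 209 → 209
  G: 237 + 0.08×(255−237) = 237 + 1.44 = 238.44 → 238
  B: 84 + 13.68 = 97.68 → 98
  → #d1ee62
6% tone:
  R: 205 + 0.06×(128−205) = 205 − 4.62 = 200.38 → 200
  G: 237 + 0.06×(128−237) = 237 − 6.54 = 230.46 → 230
  B: 84 + 2.64 = 86.64 → 87
  → #c8e657

#d1ee62, #c8e657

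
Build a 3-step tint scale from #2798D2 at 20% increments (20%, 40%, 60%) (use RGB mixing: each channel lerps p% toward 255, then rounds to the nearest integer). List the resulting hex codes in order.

#52ADDB, #7DC1E4, #A9D6ED

#2798D2 is rgb(39, 152, 210).
20%: (39 + 43.2 = 82.2→82, 152 + 20.6 = 172.6→173, 210 + 9 = 219→219) → #52ADDB
40%: (39 + 86.4 = 125.4→125, 152 + 41.2 = 193.2→193, 210 + 18 = 228→228) → #7DC1E4
60%: (39 + 129.6 = 168.6→169, 152 + 61.8 = 213.8→214, 210 + 27 = 237→237) → #A9D6ED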